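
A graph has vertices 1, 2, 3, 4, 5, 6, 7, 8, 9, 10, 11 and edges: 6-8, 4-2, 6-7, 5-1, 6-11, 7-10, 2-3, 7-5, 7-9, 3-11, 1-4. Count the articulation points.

Removing 6 increases the component count from 1 to 2, so 6 is a cut vertex.
Removing 7 increases the component count from 1 to 3, so 7 is a cut vertex.
By contrast removing 10 leaves 1 component; it is not a cut vertex. No other vertex is a cut vertex either.

2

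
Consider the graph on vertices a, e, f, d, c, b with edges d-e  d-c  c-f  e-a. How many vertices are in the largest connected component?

5

b is isolated — a component by itself.
Starting from a we can reach a, c, d, e, f. That is one component of size 5.
The largest has 5 vertices.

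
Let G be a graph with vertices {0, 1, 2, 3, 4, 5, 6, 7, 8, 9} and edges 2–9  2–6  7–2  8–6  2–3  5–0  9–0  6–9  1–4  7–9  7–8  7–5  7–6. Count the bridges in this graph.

The edges on the cycle 7-2-6-7 are not bridges since each lies on that cycle.
But removing 1–4 disconnects 1 from 4; removing 2–3 disconnects 2 from 3 — these are bridges.
That makes 2 bridges.

2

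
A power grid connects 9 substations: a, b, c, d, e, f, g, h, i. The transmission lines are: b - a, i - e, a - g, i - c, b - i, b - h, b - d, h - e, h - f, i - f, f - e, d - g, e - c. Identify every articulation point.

b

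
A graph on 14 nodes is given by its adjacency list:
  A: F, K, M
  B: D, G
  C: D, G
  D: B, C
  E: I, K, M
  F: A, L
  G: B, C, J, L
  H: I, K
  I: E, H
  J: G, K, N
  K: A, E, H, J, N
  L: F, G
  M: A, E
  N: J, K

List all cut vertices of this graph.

G

Removing G increases the component count from 1 to 2, so G is a cut vertex.
By contrast removing L leaves 1 component; it is not a cut vertex. No other vertex is a cut vertex either.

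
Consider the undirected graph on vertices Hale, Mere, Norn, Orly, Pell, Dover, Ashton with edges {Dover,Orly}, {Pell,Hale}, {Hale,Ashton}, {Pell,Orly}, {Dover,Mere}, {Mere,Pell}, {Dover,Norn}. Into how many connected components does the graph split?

Starting from Hale we can reach Hale, Mere, Norn, Orly, Pell, Dover, Ashton. That is one component of size 7.
Total: 1 component.

1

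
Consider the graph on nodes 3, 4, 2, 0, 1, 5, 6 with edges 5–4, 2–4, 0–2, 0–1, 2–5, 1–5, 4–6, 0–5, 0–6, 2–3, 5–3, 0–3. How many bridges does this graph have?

0

The edges on the cycle 0-1-5-3-2-0 are not bridges since each lies on that cycle.
Every edge lies on some cycle, so there are no bridges.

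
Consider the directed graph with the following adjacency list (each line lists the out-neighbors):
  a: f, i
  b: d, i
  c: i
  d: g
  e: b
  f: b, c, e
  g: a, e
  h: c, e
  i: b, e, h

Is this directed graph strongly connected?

Yes

From b we can reach every vertex (a, b, c, d, e, f, g, h, i), and every vertex can reach b (a, b, c, d, e, f, g, h, i). So the whole graph is one strongly connected component.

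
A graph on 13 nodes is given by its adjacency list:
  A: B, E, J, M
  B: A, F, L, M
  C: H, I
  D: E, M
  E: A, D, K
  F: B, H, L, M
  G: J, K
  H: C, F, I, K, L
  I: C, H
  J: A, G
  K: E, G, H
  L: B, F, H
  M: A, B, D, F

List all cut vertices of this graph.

H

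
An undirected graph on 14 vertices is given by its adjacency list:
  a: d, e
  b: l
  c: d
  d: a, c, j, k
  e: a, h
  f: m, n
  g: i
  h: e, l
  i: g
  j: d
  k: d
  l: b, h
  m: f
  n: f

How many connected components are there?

3

Starting from g we can reach g, i. That is one component of size 2.
Starting from f we can reach f, m, n. That is one component of size 3.
Starting from a we can reach a, b, c, d, e, h, j, k, l. That is one component of size 9.
Total: 3 components.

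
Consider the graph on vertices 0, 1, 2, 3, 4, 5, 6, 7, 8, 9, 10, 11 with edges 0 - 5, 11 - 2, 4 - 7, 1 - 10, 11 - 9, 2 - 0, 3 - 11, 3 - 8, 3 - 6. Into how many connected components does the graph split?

3

Starting from 4 we can reach 4, 7. That is one component of size 2.
Starting from 1 we can reach 1, 10. That is one component of size 2.
Starting from 0 we can reach 0, 2, 3, 5, 6, 8, 9, 11. That is one component of size 8.
Total: 3 components.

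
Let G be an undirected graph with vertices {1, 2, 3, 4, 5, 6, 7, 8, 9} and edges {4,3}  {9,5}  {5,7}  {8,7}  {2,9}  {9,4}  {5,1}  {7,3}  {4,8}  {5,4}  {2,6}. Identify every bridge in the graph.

The edges on the cycle 4-8-7-3-4 are not bridges since each lies on that cycle.
But removing 5–1 disconnects 5 from 1; removing 6–2 disconnects 6 from 2; removing 2–9 disconnects 2 from 9 — these are bridges.

1-5, 2-6, 2-9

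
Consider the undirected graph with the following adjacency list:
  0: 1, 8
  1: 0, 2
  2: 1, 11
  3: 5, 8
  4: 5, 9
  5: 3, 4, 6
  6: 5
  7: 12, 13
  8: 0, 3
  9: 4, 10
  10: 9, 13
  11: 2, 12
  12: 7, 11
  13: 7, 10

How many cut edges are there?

1

The edges on the cycle 4-9-10-13-7-12-11-2-1-0-8-3-5-4 are not bridges since each lies on that cycle.
But removing 5-6 disconnects 5 from 6 — this is a bridge.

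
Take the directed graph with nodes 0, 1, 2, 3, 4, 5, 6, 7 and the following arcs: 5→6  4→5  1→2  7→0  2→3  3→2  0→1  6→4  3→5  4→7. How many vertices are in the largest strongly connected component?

{0, 1, 2, 3, 4, 5, 6, 7} are all mutually reachable — one SCC of size 8.
The largest has 8 vertices.

8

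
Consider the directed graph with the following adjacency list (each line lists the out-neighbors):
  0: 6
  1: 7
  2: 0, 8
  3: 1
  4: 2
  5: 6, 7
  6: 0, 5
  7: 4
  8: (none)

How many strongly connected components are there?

4

{0, 2, 4, 5, 6, 7} are all mutually reachable — one SCC of size 6.
{8} is an SCC by itself.
{3} is an SCC by itself.
{1} is an SCC by itself.
That gives 4 strongly connected components.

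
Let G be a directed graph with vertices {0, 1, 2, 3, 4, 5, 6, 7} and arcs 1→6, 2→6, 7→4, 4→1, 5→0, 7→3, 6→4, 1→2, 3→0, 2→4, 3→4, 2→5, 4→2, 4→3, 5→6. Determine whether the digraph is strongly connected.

No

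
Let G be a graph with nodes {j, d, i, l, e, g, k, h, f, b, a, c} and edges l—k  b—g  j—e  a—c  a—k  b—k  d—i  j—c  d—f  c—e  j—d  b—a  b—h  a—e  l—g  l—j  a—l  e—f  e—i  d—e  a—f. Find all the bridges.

b-h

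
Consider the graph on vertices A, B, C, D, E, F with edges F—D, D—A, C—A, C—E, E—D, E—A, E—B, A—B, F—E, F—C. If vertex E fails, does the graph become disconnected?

No

Deleting E leaves 1 component (was 1) (its neighbors A, B, C, D, F remain connected to each other), so E is not a cut vertex.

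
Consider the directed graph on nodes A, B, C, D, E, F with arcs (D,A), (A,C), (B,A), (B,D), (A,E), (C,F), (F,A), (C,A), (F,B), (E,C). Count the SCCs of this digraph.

{A, B, C, D, E, F} are all mutually reachable — one SCC of size 6.
That gives 1 strongly connected component.

1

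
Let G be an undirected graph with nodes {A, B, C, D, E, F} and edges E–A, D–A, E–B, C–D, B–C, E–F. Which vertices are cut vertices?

E

Removing E increases the component count from 1 to 2, so E is a cut vertex.
By contrast removing B leaves 1 component; it is not a cut vertex. No other vertex is a cut vertex either.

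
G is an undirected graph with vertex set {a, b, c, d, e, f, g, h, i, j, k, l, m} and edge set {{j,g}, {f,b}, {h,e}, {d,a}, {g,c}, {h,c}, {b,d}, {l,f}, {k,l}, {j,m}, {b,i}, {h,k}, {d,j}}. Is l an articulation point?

No

Deleting l leaves 1 component (was 1) (its neighbors f, k remain connected to each other), so l is not a cut vertex.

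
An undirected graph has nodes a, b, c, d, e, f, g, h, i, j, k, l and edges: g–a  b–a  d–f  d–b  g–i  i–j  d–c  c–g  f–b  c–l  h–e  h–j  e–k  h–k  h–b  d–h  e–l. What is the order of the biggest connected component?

Starting from a we can reach a, b, c, d, e, f, g, h, i, j, k, l. That is one component of size 12.
The largest has 12 vertices.

12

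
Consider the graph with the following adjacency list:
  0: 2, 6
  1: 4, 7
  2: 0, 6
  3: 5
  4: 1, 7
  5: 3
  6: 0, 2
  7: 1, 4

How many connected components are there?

Starting from 3 we can reach 3, 5. That is one component of size 2.
Starting from 1 we can reach 1, 4, 7. That is one component of size 3.
Starting from 0 we can reach 0, 2, 6. That is one component of size 3.
Total: 3 components.

3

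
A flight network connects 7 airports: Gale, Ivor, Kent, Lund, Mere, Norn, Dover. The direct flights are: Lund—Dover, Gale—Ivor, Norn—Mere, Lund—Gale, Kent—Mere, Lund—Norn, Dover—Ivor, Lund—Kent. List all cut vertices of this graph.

Lund

Removing Lund increases the component count from 1 to 2, so Lund is a cut vertex.
By contrast removing Dover leaves 1 component; it is not a cut vertex. No other vertex is a cut vertex either.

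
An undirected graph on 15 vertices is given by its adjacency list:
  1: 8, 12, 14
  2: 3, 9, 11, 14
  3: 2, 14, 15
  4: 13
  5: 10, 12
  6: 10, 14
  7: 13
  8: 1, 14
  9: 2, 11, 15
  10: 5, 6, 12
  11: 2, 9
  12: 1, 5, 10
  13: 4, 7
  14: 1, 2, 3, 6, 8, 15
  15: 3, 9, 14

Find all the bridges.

The edges on the cycle 14-3-2-14 are not bridges since each lies on that cycle.
But removing 13-4 disconnects 13 from 4; removing 7-13 disconnects 7 from 13 — these are bridges.

13-4, 13-7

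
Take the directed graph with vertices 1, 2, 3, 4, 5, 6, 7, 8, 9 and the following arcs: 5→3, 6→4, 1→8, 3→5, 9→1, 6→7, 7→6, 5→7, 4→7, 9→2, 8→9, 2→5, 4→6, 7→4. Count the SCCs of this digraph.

4

{4, 6, 7} are all mutually reachable — one SCC of size 3.
{1, 8, 9} are all mutually reachable — one SCC of size 3.
{3, 5} are all mutually reachable — one SCC of size 2.
{2} is an SCC by itself.
That gives 4 strongly connected components.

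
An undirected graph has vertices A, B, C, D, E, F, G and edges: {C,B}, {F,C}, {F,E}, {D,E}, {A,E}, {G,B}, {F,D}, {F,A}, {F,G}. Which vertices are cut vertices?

Removing F increases the component count from 1 to 2, so F is a cut vertex.
By contrast removing G leaves 1 component; it is not a cut vertex. No other vertex is a cut vertex either.

F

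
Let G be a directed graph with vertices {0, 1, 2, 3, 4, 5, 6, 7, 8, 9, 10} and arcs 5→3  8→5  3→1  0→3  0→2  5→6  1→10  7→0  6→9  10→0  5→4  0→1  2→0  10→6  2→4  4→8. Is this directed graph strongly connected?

No

There is no directed path from 3 to 7, so the graph is not strongly connected.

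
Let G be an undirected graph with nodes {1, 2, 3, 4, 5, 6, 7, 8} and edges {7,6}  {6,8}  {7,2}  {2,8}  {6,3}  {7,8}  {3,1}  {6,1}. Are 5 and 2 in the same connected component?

No

The component containing 5 is {5}, and 2 is not in it.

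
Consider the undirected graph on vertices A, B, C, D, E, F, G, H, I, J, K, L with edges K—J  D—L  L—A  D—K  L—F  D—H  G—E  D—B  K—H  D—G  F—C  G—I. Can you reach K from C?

Yes

From C we can reach A, B, C, D, E, F, G, H, I, J, K, L, which includes K.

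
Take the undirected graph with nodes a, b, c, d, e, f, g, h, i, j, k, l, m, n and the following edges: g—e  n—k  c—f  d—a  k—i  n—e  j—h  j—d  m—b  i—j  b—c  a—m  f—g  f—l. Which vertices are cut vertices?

f, j

Removing f increases the component count from 1 to 2, so f is a cut vertex.
Removing j increases the component count from 1 to 2, so j is a cut vertex.
By contrast removing i leaves 1 component; it is not a cut vertex. No other vertex is a cut vertex either.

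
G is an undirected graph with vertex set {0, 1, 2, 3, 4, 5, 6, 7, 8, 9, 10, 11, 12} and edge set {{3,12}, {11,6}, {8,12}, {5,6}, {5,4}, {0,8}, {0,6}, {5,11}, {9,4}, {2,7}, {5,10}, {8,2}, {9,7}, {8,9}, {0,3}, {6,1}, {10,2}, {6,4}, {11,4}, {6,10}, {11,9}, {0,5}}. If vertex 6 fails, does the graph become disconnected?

Yes

Deleting 6 raises the number of components from 1 to 2, so 6 is a cut vertex.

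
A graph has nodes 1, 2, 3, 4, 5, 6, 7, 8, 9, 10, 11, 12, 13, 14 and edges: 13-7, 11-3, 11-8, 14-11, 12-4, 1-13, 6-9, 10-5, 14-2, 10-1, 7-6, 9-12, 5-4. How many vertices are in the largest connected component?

Starting from 2 we can reach 2, 3, 8, 11, 14. That is one component of size 5.
Starting from 1 we can reach 1, 4, 5, 6, 7, 9, 10, 12, 13. That is one component of size 9.
The largest has 9 vertices.

9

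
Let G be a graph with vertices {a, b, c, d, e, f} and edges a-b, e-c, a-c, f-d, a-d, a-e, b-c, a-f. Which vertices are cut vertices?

a

Removing a increases the component count from 1 to 2, so a is a cut vertex.
By contrast removing d leaves 1 component; it is not a cut vertex. No other vertex is a cut vertex either.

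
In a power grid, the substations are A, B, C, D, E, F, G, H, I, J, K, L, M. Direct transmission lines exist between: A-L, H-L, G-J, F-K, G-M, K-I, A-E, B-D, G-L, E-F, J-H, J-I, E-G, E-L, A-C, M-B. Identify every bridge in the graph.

A-C, B-D, B-M, G-M

The edges on the cycle E-F-K-I-J-G-E are not bridges since each lies on that cycle.
But removing A-C disconnects A from C; removing M-B disconnects M from B; removing D-B disconnects D from B; removing G-M disconnects G from M — these are bridges.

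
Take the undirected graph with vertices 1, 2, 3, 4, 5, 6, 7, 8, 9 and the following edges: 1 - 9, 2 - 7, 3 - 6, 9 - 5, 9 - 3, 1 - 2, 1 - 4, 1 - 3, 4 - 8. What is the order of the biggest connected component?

Starting from 1 we can reach 1, 2, 3, 4, 5, 6, 7, 8, 9. That is one component of size 9.
The largest has 9 vertices.

9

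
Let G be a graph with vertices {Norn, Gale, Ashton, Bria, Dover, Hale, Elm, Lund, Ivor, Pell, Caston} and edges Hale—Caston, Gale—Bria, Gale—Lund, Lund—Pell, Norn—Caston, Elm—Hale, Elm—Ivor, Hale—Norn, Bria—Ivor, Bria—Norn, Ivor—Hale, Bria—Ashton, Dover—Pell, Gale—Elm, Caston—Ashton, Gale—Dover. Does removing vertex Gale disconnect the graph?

Yes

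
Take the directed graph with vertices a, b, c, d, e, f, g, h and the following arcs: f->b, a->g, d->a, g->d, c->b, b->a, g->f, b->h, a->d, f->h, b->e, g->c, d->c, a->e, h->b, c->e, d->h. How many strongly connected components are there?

2

{a, b, c, d, f, g, h} are all mutually reachable — one SCC of size 7.
{e} is an SCC by itself.
That gives 2 strongly connected components.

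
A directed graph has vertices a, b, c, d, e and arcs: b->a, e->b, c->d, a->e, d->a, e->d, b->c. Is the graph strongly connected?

Yes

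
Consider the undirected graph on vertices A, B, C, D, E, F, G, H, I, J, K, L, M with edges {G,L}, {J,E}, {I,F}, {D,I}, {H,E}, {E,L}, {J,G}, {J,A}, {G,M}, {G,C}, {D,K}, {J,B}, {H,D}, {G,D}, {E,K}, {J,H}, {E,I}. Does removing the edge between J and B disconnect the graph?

Removing J–B leaves no path between J and B: the component count goes from 1 to 2. So it is a bridge.

Yes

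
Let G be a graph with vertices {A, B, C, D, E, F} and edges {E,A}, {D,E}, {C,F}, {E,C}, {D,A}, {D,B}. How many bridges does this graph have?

3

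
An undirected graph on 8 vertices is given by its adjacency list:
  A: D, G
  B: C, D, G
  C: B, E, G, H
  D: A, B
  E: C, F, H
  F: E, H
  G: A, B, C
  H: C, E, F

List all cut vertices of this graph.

Removing C increases the component count from 1 to 2, so C is a cut vertex.
By contrast removing B leaves 1 component; it is not a cut vertex. No other vertex is a cut vertex either.

C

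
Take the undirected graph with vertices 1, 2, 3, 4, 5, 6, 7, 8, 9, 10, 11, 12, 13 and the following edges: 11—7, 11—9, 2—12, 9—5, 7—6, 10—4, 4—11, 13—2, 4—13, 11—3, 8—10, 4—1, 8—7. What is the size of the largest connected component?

13

Starting from 1 we can reach 1, 2, 3, 4, 5, 6, 7, 8, 9, 10, 11, 12, 13. That is one component of size 13.
The largest has 13 vertices.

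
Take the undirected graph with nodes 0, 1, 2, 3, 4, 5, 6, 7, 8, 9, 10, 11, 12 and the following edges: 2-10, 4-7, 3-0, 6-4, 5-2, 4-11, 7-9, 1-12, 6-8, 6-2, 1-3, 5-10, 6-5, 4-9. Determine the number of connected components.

2

Starting from 0 we can reach 0, 1, 3, 12. That is one component of size 4.
Starting from 2 we can reach 2, 4, 5, 6, 7, 8, 9, 10, 11. That is one component of size 9.
Total: 2 components.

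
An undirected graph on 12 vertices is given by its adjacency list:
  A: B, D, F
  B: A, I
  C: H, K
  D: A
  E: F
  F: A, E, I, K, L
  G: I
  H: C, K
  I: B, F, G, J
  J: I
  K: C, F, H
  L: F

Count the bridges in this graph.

The edges on the cycle K-C-H-K are not bridges since each lies on that cycle.
But removing K-F disconnects K from F; removing I-G disconnects I from G; removing I-J disconnects I from J; removing E-F disconnects E from F — these are bridges.
In total 6 edges are bridges.

6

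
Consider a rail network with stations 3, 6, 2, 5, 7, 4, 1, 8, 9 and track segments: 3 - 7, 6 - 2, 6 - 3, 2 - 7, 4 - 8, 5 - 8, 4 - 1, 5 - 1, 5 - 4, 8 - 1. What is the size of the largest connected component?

4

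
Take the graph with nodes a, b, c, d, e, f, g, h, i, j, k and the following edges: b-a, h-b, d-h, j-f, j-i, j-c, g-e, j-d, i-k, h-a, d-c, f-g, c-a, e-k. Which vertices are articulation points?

Removing j increases the component count from 1 to 2, so j is a cut vertex.
By contrast removing b leaves 1 component; it is not a cut vertex. No other vertex is a cut vertex either.

j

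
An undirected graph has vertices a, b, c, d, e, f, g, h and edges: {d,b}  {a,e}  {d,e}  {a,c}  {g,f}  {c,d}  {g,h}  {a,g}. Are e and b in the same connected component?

Yes

From e we can reach a, b, c, d, e, f, g, h, which includes b.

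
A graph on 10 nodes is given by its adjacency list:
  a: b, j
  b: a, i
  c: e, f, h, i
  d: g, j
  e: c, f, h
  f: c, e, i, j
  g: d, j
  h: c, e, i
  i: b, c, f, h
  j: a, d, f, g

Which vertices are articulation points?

j

Removing j increases the component count from 1 to 2, so j is a cut vertex.
By contrast removing h leaves 1 component; it is not a cut vertex. No other vertex is a cut vertex either.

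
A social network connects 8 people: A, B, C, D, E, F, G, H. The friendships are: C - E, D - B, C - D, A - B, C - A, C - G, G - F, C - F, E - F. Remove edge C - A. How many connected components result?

2

C and A are still connected via C-D-B-A, so the component count stays at 2.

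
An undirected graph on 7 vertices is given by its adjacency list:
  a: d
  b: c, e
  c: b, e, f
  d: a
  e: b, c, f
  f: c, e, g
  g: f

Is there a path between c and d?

No

The component containing c is {b, c, e, f, g}, and d is not in it.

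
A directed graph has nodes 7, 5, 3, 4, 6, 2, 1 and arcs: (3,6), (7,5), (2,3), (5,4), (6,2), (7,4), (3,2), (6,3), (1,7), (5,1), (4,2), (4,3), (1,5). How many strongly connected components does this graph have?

{1, 5, 7} are all mutually reachable — one SCC of size 3.
{2, 3, 6} are all mutually reachable — one SCC of size 3.
{4} is an SCC by itself.
That gives 3 strongly connected components.

3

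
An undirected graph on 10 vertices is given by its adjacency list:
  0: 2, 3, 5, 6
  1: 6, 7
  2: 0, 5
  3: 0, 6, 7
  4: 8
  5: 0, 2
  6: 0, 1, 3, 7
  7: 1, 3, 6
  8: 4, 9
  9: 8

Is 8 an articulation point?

Deleting 8 raises the number of components from 2 to 3, so 8 is a cut vertex.

Yes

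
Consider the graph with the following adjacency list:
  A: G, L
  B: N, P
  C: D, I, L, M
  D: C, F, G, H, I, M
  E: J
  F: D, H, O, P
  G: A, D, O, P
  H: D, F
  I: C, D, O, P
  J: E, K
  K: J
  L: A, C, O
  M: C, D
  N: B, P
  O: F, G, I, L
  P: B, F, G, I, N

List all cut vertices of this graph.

J, P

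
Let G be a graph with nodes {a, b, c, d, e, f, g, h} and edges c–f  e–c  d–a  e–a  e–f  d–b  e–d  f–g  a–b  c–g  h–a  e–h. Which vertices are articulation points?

Removing e increases the component count from 1 to 2, so e is a cut vertex.
By contrast removing c leaves 1 component; it is not a cut vertex. No other vertex is a cut vertex either.

e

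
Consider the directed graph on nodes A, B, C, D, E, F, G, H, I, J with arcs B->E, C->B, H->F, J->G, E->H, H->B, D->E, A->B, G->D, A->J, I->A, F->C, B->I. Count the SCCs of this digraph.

1

{A, B, C, D, E, F, G, H, I, J} are all mutually reachable — one SCC of size 10.
That gives 1 strongly connected component.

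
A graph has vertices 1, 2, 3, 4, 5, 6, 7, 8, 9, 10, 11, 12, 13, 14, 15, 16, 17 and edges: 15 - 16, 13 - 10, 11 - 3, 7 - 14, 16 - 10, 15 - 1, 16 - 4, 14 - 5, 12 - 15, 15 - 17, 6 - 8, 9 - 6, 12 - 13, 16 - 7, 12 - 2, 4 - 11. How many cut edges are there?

The edges on the cycle 12-15-16-10-13-12 are not bridges since each lies on that cycle.
But removing 7 - 14 disconnects 7 from 14; removing 4 - 16 disconnects 4 from 16; removing 4 - 11 disconnects 4 from 11; removing 5 - 14 disconnects 5 from 14 — these are bridges.
In total 11 edges are bridges.

11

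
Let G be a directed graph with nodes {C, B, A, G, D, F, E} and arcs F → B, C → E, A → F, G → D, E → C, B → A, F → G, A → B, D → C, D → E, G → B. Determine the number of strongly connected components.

{A, B, F, G} are all mutually reachable — one SCC of size 4.
{C, E} are all mutually reachable — one SCC of size 2.
{D} is an SCC by itself.
That gives 3 strongly connected components.

3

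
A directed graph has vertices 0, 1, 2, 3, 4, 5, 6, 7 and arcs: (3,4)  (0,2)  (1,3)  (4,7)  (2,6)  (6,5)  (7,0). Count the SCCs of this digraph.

8

{7} is an SCC by itself.
{4} is an SCC by itself.
{3} is an SCC by itself.
{6} is an SCC by itself.
{2} is an SCC by itself.
(and 3 more singleton SCCs)
That gives 8 strongly connected components.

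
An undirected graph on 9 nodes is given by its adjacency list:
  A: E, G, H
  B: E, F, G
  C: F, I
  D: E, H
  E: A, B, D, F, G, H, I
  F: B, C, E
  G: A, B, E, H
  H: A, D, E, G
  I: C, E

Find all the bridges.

The edges on the cycle E-B-G-E are not bridges since each lies on that cycle.
Every edge lies on some cycle, so there are no bridges.

none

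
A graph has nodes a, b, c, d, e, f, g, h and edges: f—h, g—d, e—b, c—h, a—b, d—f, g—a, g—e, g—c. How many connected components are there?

1

Starting from a we can reach a, b, c, d, e, f, g, h. That is one component of size 8.
Total: 1 component.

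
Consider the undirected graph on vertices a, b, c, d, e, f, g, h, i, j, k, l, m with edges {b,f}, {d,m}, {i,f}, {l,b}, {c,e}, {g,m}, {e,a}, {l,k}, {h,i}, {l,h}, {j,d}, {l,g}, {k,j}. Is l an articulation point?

Deleting l raises the number of components from 2 to 3, so l is a cut vertex.

Yes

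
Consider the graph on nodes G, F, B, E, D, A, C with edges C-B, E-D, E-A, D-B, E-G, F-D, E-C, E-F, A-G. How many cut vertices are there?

1

Removing E increases the component count from 1 to 2, so E is a cut vertex.
By contrast removing D leaves 1 component; it is not a cut vertex. No other vertex is a cut vertex either.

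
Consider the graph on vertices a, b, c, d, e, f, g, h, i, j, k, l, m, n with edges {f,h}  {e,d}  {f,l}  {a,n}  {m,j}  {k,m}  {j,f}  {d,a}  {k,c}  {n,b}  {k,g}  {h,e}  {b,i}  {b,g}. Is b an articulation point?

Deleting b raises the number of components from 1 to 2, so b is a cut vertex.

Yes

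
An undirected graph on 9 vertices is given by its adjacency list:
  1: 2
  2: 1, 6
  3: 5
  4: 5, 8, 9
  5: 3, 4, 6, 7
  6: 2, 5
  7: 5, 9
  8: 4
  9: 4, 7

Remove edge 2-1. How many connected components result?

2

Before removal there is 1 component.
2-1 is a bridge — removing it separates 2's side from 1's side.
After removal: 2 components.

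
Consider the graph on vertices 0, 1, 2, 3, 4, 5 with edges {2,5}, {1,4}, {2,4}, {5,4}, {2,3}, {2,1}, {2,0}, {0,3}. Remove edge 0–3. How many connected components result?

0 and 3 are still connected via 0-2-3, so the component count stays at 1.

1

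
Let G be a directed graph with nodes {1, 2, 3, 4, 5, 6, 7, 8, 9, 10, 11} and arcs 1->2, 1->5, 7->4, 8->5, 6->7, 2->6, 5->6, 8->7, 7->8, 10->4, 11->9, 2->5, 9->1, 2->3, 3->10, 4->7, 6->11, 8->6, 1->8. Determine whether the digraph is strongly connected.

Yes

From 10 we can reach every vertex (1, 2, 3, 4, 5, 6, 7, 8, 9, 10, 11), and every vertex can reach 10 (1, 2, 3, 4, 5, 6, 7, 8, 9, 10, 11). So the whole graph is one strongly connected component.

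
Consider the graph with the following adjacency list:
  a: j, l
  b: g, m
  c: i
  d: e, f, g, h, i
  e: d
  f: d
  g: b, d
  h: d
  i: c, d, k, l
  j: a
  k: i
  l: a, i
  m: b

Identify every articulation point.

a, b, d, g, i, l

Removing a increases the component count from 1 to 2, so a is a cut vertex.
Removing b increases the component count from 1 to 2, so b is a cut vertex.
Removing d increases the component count from 1 to 5, so d is a cut vertex.
Likewise g, i, l are cut vertices.
By contrast removing c leaves 1 component; it is not a cut vertex. No other vertex is a cut vertex either.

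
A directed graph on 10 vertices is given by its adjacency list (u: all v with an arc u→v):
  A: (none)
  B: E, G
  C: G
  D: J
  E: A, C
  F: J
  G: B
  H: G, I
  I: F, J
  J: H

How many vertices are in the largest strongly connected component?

{F, H, I, J} are all mutually reachable — one SCC of size 4.
{B, C, E, G} are all mutually reachable — one SCC of size 4.
{A} is an SCC by itself.
{D} is an SCC by itself.
The largest has 4 vertices.

4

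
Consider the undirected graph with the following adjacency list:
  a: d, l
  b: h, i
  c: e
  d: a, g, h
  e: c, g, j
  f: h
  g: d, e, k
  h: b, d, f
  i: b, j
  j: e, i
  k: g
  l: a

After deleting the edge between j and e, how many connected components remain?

1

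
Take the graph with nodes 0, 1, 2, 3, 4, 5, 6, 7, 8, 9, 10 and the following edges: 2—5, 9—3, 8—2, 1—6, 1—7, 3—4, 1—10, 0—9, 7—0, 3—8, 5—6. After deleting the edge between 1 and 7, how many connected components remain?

1

1 and 7 are still connected via 1-6-5-2-8-3-9-0-7, so the component count stays at 1.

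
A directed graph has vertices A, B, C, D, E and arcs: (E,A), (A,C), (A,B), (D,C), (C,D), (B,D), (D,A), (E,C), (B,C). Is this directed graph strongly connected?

No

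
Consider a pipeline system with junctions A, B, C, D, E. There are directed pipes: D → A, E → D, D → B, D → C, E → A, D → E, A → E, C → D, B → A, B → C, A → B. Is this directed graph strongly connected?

From D we can reach every vertex (A, B, C, D, E), and every vertex can reach D (A, B, C, D, E). So the whole graph is one strongly connected component.

Yes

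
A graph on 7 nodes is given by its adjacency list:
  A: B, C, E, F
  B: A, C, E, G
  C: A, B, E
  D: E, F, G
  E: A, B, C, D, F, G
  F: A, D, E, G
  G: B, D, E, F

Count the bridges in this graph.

0

The edges on the cycle E-F-A-C-E are not bridges since each lies on that cycle.
Every edge lies on some cycle, so there are no bridges.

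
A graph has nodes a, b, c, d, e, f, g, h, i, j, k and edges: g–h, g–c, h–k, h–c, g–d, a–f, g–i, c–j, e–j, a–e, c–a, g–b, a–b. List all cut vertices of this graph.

a, g, h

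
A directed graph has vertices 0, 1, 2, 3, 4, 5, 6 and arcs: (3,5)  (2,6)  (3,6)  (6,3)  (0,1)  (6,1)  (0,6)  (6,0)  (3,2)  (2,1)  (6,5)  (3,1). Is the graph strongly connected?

There is no directed path from 0 to 4, so the graph is not strongly connected.

No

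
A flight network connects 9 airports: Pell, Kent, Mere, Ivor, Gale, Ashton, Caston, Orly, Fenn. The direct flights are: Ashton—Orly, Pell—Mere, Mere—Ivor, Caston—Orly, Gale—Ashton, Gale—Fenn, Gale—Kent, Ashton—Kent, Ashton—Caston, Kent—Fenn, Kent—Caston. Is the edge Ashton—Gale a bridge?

After removing Ashton—Gale, the path Ashton-Kent-Gale still connects them, so the edge is not a bridge.

No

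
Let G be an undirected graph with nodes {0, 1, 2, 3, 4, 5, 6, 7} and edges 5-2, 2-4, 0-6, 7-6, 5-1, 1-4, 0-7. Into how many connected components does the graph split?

3

3 is isolated — a component by itself.
Starting from 0 we can reach 0, 6, 7. That is one component of size 3.
Starting from 1 we can reach 1, 2, 4, 5. That is one component of size 4.
Total: 3 components.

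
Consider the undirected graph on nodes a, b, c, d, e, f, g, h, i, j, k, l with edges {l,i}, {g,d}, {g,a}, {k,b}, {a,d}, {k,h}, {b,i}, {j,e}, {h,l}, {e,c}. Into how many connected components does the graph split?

4

f is isolated — a component by itself.
Starting from a we can reach a, d, g. That is one component of size 3.
Starting from c we can reach c, e, j. That is one component of size 3.
Starting from b we can reach b, h, i, k, l. That is one component of size 5.
Total: 4 components.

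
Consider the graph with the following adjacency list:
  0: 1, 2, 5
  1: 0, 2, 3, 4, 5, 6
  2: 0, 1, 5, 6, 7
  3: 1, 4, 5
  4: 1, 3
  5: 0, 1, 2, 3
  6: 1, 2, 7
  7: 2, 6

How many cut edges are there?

The edges on the cycle 1-0-5-2-1 are not bridges since each lies on that cycle.
Every edge lies on some cycle, so there are no bridges.

0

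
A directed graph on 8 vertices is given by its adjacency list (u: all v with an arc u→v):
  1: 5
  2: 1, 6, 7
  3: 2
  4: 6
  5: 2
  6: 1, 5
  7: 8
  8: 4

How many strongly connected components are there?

2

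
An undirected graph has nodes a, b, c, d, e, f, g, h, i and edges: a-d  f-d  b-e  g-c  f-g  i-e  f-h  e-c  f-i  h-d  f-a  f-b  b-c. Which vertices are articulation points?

f

Removing f increases the component count from 1 to 2, so f is a cut vertex.
By contrast removing h leaves 1 component; it is not a cut vertex. No other vertex is a cut vertex either.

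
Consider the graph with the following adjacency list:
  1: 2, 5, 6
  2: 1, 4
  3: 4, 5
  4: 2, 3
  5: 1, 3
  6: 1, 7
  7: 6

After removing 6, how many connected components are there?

With 6 gone, the remaining components are: {7}; {1, 2, 3, 4, 5}.
That is 2 components.

2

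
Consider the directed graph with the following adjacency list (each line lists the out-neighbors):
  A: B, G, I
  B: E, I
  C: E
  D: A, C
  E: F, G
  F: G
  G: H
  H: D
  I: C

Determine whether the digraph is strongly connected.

Yes

From I we can reach every vertex (A, B, C, D, E, F, G, H, I), and every vertex can reach I (A, B, C, D, E, F, G, H, I). So the whole graph is one strongly connected component.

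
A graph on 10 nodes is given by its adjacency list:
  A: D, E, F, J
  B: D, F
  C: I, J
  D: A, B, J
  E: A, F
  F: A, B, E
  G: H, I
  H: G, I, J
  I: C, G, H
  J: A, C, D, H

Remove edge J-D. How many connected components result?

J and D are still connected via J-A-D, so the component count stays at 1.

1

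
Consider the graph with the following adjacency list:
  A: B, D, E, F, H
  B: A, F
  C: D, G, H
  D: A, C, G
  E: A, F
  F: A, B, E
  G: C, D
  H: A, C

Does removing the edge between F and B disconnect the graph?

No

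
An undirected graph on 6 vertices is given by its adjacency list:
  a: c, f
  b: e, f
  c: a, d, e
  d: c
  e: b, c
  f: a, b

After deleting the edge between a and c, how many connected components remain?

a and c are still connected via a-f-b-e-c, so the component count stays at 1.

1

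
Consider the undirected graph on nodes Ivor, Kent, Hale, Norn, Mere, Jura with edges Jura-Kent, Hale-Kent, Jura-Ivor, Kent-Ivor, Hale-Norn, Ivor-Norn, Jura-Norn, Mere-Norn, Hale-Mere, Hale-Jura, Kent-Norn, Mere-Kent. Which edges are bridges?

none

The edges on the cycle Jura-Kent-Norn-Ivor-Jura are not bridges since each lies on that cycle.
Every edge lies on some cycle, so there are no bridges.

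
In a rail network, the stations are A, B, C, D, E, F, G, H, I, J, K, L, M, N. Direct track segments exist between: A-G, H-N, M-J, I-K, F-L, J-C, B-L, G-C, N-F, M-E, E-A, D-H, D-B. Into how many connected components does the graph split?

Starting from I we can reach I, K. That is one component of size 2.
Starting from B we can reach B, D, F, H, L, N. That is one component of size 6.
Starting from A we can reach A, C, E, G, J, M. That is one component of size 6.
Total: 3 components.

3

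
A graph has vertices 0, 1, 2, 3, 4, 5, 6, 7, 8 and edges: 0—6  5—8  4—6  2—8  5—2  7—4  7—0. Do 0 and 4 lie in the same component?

From 0 we can reach 0, 4, 6, 7, which includes 4.

Yes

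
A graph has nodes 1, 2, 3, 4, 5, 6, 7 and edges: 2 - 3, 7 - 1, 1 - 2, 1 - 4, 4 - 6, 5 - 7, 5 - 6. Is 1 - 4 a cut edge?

After removing 1 - 4, the path 1-7-5-6-4 still connects them, so the edge is not a bridge.

No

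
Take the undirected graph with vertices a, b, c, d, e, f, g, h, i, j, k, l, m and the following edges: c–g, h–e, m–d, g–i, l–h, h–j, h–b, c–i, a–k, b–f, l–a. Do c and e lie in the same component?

The component containing c is {c, g, i}, and e is not in it.

No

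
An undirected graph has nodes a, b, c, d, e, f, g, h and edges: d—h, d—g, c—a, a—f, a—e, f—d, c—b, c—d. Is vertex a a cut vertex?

Deleting a raises the number of components from 1 to 2, so a is a cut vertex.

Yes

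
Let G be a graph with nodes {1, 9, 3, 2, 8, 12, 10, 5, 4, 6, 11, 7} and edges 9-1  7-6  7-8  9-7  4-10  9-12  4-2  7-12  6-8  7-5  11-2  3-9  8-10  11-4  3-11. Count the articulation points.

Removing 7 increases the component count from 1 to 2, so 7 is a cut vertex.
Removing 9 increases the component count from 1 to 2, so 9 is a cut vertex.
By contrast removing 5 leaves 1 component; it is not a cut vertex. No other vertex is a cut vertex either.

2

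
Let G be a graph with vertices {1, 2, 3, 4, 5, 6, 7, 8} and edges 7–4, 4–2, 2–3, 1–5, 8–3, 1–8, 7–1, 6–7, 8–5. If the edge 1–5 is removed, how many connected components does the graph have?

1 and 5 are still connected via 1-8-5, so the component count stays at 1.

1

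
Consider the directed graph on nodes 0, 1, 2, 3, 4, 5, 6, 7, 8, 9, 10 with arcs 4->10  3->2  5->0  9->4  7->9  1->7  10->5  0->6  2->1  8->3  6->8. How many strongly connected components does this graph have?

{0, 1, 2, 3, 4, 5, 6, 7, 8, 9, 10} are all mutually reachable — one SCC of size 11.
That gives 1 strongly connected component.

1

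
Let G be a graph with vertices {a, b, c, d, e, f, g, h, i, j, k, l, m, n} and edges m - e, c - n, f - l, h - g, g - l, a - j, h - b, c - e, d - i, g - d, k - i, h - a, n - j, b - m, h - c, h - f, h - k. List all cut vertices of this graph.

h

Removing h increases the component count from 1 to 2, so h is a cut vertex.
By contrast removing e leaves 1 component; it is not a cut vertex. No other vertex is a cut vertex either.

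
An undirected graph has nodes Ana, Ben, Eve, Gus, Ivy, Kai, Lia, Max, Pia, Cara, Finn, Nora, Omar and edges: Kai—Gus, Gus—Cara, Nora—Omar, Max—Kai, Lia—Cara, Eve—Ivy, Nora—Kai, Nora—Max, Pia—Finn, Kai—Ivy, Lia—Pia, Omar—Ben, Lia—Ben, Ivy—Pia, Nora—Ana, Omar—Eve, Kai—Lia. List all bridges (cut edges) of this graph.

Ana-Nora, Finn-Pia

The edges on the cycle Nora-Omar-Eve-Ivy-Kai-Nora are not bridges since each lies on that cycle.
But removing Finn—Pia disconnects Finn from Pia; removing Ana—Nora disconnects Ana from Nora — these are bridges.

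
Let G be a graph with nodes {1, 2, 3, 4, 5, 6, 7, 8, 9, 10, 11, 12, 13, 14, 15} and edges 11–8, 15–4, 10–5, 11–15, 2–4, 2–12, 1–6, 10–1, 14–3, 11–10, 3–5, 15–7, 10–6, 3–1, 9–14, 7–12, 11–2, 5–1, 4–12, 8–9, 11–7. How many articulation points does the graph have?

Removing 11 increases the component count from 2 to 3, so 11 is a cut vertex.
By contrast removing 14 leaves 2 components; it is not a cut vertex. No other vertex is a cut vertex either.

1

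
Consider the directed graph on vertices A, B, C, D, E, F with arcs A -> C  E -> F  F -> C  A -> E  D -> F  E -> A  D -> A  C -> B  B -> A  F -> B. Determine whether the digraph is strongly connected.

There is no directed path from B to D, so the graph is not strongly connected.

No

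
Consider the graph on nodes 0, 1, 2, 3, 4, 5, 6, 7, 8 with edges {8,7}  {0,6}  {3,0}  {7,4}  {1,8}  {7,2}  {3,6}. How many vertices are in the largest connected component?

5

5 is isolated — a component by itself.
Starting from 0 we can reach 0, 3, 6. That is one component of size 3.
Starting from 1 we can reach 1, 2, 4, 7, 8. That is one component of size 5.
The largest has 5 vertices.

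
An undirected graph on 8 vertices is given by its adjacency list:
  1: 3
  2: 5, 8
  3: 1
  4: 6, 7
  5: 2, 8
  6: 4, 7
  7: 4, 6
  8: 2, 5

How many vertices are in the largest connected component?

Starting from 1 we can reach 1, 3. That is one component of size 2.
Starting from 2 we can reach 2, 5, 8. That is one component of size 3.
Starting from 4 we can reach 4, 6, 7. That is one component of size 3.
The largest has 3 vertices.

3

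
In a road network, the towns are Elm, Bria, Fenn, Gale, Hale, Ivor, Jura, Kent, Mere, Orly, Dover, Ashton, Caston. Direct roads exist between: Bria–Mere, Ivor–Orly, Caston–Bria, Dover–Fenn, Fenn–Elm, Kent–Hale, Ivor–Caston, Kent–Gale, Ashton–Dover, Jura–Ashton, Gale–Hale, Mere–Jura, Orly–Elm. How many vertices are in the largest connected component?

10

Starting from Gale we can reach Gale, Hale, Kent. That is one component of size 3.
Starting from Elm we can reach Elm, Bria, Fenn, Ivor, Jura, Mere, Orly, Dover, Ashton, Caston. That is one component of size 10.
The largest has 10 vertices.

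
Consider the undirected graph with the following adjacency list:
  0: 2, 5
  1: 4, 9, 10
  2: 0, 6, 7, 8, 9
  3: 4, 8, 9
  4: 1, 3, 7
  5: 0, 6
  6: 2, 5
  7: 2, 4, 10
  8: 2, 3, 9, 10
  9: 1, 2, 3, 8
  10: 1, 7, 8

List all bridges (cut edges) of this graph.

none

The edges on the cycle 2-9-1-10-8-2 are not bridges since each lies on that cycle.
Every edge lies on some cycle, so there are no bridges.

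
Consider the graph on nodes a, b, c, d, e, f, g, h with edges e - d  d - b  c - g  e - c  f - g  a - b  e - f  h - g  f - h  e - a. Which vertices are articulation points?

e

Removing e increases the component count from 1 to 2, so e is a cut vertex.
By contrast removing g leaves 1 component; it is not a cut vertex. No other vertex is a cut vertex either.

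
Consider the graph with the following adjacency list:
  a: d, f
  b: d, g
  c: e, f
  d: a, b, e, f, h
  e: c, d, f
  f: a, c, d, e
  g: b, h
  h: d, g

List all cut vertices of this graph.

Removing d increases the component count from 1 to 2, so d is a cut vertex.
By contrast removing g leaves 1 component; it is not a cut vertex. No other vertex is a cut vertex either.

d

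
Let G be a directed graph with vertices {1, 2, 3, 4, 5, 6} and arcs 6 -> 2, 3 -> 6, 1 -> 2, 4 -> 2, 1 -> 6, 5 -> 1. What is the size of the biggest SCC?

1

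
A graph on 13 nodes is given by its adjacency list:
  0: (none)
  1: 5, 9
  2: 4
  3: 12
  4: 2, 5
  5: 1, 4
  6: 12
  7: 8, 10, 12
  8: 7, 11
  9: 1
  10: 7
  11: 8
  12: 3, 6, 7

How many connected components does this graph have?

0 is isolated — a component by itself.
Starting from 1 we can reach 1, 2, 4, 5, 9. That is one component of size 5.
Starting from 3 we can reach 3, 6, 7, 8, 10, 11, 12. That is one component of size 7.
Total: 3 components.

3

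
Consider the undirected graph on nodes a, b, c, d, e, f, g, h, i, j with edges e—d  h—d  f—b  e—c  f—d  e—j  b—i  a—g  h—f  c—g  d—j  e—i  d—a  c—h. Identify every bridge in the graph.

The edges on the cycle c-h-f-d-a-g-c are not bridges since each lies on that cycle.
Every edge lies on some cycle, so there are no bridges.

none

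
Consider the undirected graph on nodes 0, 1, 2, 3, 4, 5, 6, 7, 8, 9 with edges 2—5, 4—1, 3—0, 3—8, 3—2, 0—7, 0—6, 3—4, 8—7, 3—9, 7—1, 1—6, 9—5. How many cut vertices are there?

1

Removing 3 increases the component count from 1 to 2, so 3 is a cut vertex.
By contrast removing 5 leaves 1 component; it is not a cut vertex. No other vertex is a cut vertex either.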